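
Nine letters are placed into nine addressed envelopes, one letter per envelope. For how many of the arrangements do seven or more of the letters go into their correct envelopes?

Sum C(9,i)·!(9-i) for i = 7..9:
  i=7: C(9,7)·!2 = 36·1 = 36
  i=8: C(9,8)·!1 = 9·0 = 0
  i=9: C(9,9)·!0 = 1·1 = 1
Total = 37.

37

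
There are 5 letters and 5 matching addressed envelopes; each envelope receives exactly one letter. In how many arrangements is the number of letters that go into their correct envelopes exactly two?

20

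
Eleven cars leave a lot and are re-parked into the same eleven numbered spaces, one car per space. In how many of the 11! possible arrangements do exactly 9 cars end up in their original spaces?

Pick the 9 fixed positions: C(11,9) = 55 ways.
The other 2 form a derangement: !2 = 1.
Total: 55 × 1 = 55.

55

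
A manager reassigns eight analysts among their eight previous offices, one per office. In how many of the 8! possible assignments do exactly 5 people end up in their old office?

Choose which 5 of the 8 are fixed: C(8,5) = 56.
The remaining 3 must be deranged: !3 = 2.
Total: 56 × 2 = 112.

112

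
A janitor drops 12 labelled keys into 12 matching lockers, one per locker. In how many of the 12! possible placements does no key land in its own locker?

176214841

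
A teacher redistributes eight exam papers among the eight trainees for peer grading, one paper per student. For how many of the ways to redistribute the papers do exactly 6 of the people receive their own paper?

28

Choose which 6 of the 8 are fixed: C(8,6) = 28.
The remaining 2 must be deranged: !2 = 1.
Total: 28 × 1 = 28.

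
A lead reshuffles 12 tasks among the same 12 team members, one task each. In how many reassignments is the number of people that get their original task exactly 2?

88107426

Pick the 2 fixed positions: C(12,2) = 66 ways.
The other 10 form a derangement: !10 = 1334961.
Total: 66 × 1334961 = 88107426.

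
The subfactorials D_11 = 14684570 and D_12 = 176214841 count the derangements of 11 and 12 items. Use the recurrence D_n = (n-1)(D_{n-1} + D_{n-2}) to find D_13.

D_13 = (13-1)·(D_12 + D_11) = 12·(176214841 + 14684570) = 12·190899411 = 2290792932.

2290792932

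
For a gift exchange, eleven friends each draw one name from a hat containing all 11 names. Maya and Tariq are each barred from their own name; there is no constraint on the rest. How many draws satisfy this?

33022080

Inclusion-exclusion on the 2 forbidden self-matches:
Σ_{j=0}^{2} (-1)^j C(2,j)(11-j)!
= C(2,0)·11! - C(2,1)·10! + C(2,2)·9!
= 39916800 - 7257600 + 362880
= 33022080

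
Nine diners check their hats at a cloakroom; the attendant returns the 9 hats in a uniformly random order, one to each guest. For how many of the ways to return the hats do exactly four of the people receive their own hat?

5544

Choose which 4 of the 9 are fixed: C(9,4) = 126.
The remaining 5 must be deranged: !5 = 44.
Total: 126 × 44 = 5544.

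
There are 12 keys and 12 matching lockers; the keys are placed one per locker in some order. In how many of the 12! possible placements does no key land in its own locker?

176214841

By inclusion-exclusion, !12 = Σ (-1)^k · 12!/k! for k=0..12
= 12! - 12!/1! + 12!/2! - 12!/3! + 12!/4! - 12!/5! + 12!/6! - 12!/7! + 12!/8! - 12!/9! + 12!/10! - 12!/11! + 12!/12!
= 479001600 - 479001600 + 239500800 - 79833600 + 19958400 - 3991680 + 665280 - 95040 + 11880 - 1320 + 132 - 12 + 1
= 176214841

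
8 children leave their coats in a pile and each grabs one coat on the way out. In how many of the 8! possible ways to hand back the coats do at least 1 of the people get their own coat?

# with exactly i fixed is C(8,i)·!(8-i); sum over i=1..8:
  i=1: C(8,1)·!7 = 8·1854 = 14832
  i=2: C(8,2)·!6 = 28·265 = 7420
  i=3: C(8,3)·!5 = 56·44 = 2464
  i=4: C(8,4)·!4 = 70·9 = 630
  i=5: C(8,5)·!3 = 56·2 = 112
  i=6: C(8,6)·!2 = 28·1 = 28
  i=7: C(8,7)·!1 = 8·0 = 0
  i=8: C(8,8)·!0 = 1·1 = 1
Total = 25487.

25487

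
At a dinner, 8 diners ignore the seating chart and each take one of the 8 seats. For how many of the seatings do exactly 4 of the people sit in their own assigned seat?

630

Choose which 4 of the 8 are fixed: C(8,4) = 70.
The other 4 form a derangement: !4 = 9.
Total: 70 × 9 = 630.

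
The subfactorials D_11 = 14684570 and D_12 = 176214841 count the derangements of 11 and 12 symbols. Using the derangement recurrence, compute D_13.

D_13 = (13-1)·(D_12 + D_11) = 12·(176214841 + 14684570) = 12·190899411 = 2290792932.

2290792932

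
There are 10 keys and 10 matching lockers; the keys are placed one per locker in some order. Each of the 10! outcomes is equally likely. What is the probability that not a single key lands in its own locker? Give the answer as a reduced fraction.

16481/44800

Favorable outcomes: !10 = 1334961.
Total outcomes: 10! = 3628800.
Probability = 1334961/3628800 = 16481/44800.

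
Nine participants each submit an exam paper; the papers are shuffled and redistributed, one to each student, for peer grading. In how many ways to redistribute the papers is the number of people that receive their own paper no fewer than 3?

29143

# with exactly i fixed is C(9,i)·!(9-i); sum over i=3..9:
  i=3: C(9,3)·!6 = 84·265 = 22260
  i=4: C(9,4)·!5 = 126·44 = 5544
  i=5: C(9,5)·!4 = 126·9 = 1134
  i=6: C(9,6)·!3 = 84·2 = 168
  i=7: C(9,7)·!2 = 36·1 = 36
  i=8: C(9,8)·!1 = 9·0 = 0
  i=9: C(9,9)·!0 = 1·1 = 1
Total = 29143.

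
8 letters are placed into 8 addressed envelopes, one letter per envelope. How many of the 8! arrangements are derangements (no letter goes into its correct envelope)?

Recurrence: !8 = 8·!7 + (-1)^8.
!8 = 8·1854 + 1 = 14833

14833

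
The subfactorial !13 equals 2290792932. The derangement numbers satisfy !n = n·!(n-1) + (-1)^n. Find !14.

32071101049

!14 = 14·2290792932 + 1 = 32071101049.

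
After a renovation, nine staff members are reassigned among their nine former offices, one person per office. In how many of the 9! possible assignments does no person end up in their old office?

133496

The number of derangements of 9 is !9 = Σ_{k=0}^{9} (-1)^k·9!/k!
= 9! - 9!/1! + 9!/2! - 9!/3! + 9!/4! - 9!/5! + 9!/6! - 9!/7! + 9!/8! - 9!/9!
= 362880 - 362880 + 181440 - 60480 + 15120 - 3024 + 504 - 72 + 9 - 1
= 133496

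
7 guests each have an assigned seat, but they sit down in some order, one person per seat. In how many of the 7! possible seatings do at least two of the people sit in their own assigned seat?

Sum C(7,i)·!(7-i) for i = 2..7:
  i=2: C(7,2)·!5 = 21·44 = 924
  i=3: C(7,3)·!4 = 35·9 = 315
  i=4: C(7,4)·!3 = 35·2 = 70
  i=5: C(7,5)·!2 = 21·1 = 21
  i=6: C(7,6)·!1 = 7·0 = 0
  i=7: C(7,7)·!0 = 1·1 = 1
Total = 1331.

1331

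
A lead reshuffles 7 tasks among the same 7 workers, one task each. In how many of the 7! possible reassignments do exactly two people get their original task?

924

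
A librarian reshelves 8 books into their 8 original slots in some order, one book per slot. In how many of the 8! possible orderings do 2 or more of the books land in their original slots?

10655

Sum C(8,i)·!(8-i) for i = 2..8:
  i=2: C(8,2)·!6 = 28·265 = 7420
  i=3: C(8,3)·!5 = 56·44 = 2464
  i=4: C(8,4)·!4 = 70·9 = 630
  i=5: C(8,5)·!3 = 56·2 = 112
  i=6: C(8,6)·!2 = 28·1 = 28
  i=7: C(8,7)·!1 = 8·0 = 0
  i=8: C(8,8)·!0 = 1·1 = 1
Total = 10655.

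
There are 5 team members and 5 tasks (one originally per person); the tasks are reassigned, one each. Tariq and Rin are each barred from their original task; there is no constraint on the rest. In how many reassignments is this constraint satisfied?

78

Inclusion-exclusion on the 2 forbidden self-matches:
Σ_{j=0}^{2} (-1)^j C(2,j)(5-j)!
= C(2,0)·5! - C(2,1)·4! + C(2,2)·3!
= 120 - 48 + 6
= 78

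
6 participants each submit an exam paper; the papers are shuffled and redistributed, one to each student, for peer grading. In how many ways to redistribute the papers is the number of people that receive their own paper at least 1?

455

# with exactly i fixed is C(6,i)·!(6-i); sum over i=1..6:
  i=1: C(6,1)·!5 = 6·44 = 264
  i=2: C(6,2)·!4 = 15·9 = 135
  i=3: C(6,3)·!3 = 20·2 = 40
  i=4: C(6,4)·!2 = 15·1 = 15
  i=5: C(6,5)·!1 = 6·0 = 0
  i=6: C(6,6)·!0 = 1·1 = 1
Total = 455.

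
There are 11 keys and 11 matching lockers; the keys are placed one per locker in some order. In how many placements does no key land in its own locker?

14684570

Recurrence: !11 = 11·!10 + (-1)^11.
!11 = 11·1334961 - 1 = 14684570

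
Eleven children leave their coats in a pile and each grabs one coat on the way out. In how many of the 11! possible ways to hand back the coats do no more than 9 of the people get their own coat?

# with exactly i fixed is C(11,i)·!(11-i); sum over i=0..9:
  i=0: C(11,0)·!11 = 1·14684570 = 14684570
  i=1: C(11,1)·!10 = 11·1334961 = 14684571
  i=2: C(11,2)·!9 = 55·133496 = 7342280
  i=3: C(11,3)·!8 = 165·14833 = 2447445
  i=4: C(11,4)·!7 = 330·1854 = 611820
  i=5: C(11,5)·!6 = 462·265 = 122430
  i=6: C(11,6)·!5 = 462·44 = 20328
  i=7: C(11,7)·!4 = 330·9 = 2970
  i=8: C(11,8)·!3 = 165·2 = 330
  i=9: C(11,9)·!2 = 55·1 = 55
Total = 39916799.

39916799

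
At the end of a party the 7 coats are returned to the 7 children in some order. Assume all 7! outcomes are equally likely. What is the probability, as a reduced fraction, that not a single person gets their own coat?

Favorable outcomes: !7 = 1854.
Total outcomes: 7! = 5040.
Probability = 1854/5040 = 103/280.

103/280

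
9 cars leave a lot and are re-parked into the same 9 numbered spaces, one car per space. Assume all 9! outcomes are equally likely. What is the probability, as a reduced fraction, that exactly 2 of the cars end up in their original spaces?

103/560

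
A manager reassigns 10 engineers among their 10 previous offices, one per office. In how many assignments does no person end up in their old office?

1334961

!10 is the nearest integer to 10!/e.
10! = 3628800, and 3628800/e ≈ 1334960.92, so !10 = 1334961.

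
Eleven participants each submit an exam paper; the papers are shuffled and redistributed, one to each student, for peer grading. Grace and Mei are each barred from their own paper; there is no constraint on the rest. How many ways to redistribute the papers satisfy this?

Let A_j be the event that the j-th constrained one is fixed. By inclusion-exclusion over the 2 events:
Σ_{j=0}^{2} (-1)^j C(2,j)(11-j)!
= C(2,0)·11! - C(2,1)·10! + C(2,2)·9!
= 39916800 - 7257600 + 362880
= 33022080

33022080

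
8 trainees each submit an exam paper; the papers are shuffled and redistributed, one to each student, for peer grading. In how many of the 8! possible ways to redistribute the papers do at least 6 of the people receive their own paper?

29

# with exactly i fixed is C(8,i)·!(8-i); sum over i=6..8:
  i=6: C(8,6)·!2 = 28·1 = 28
  i=7: C(8,7)·!1 = 8·0 = 0
  i=8: C(8,8)·!0 = 1·1 = 1
Total = 29.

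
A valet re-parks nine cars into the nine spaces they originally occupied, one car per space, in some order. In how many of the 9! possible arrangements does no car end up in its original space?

133496

By inclusion-exclusion, !9 = Σ (-1)^k · 9!/k! for k=0..9
= 9! - 9!/1! + 9!/2! - 9!/3! + 9!/4! - 9!/5! + 9!/6! - 9!/7! + 9!/8! - 9!/9!
= 362880 - 362880 + 181440 - 60480 + 15120 - 3024 + 504 - 72 + 9 - 1
= 133496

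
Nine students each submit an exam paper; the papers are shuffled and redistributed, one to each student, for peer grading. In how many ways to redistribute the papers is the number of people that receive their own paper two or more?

95887

Sum C(9,i)·!(9-i) for i = 2..9:
  i=2: C(9,2)·!7 = 36·1854 = 66744
  i=3: C(9,3)·!6 = 84·265 = 22260
  i=4: C(9,4)·!5 = 126·44 = 5544
  i=5: C(9,5)·!4 = 126·9 = 1134
  i=6: C(9,6)·!3 = 84·2 = 168
  i=7: C(9,7)·!2 = 36·1 = 36
  i=8: C(9,8)·!1 = 9·0 = 0
  i=9: C(9,9)·!0 = 1·1 = 1
Total = 95887.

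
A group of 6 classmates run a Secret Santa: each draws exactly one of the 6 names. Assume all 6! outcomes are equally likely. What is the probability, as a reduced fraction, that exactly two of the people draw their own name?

Favorable outcomes: C(6,2)·!4 = 15·9 = 135.
Total outcomes: 6! = 720.
Probability = 135/720 = 3/16.

3/16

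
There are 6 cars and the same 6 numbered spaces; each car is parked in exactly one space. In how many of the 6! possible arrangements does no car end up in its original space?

The number of derangements of 6 is !6 = Σ_{k=0}^{6} (-1)^k·6!/k!
= 6! - 6!/1! + 6!/2! - 6!/3! + 6!/4! - 6!/5! + 6!/6!
= 720 - 720 + 360 - 120 + 30 - 6 + 1
= 265

265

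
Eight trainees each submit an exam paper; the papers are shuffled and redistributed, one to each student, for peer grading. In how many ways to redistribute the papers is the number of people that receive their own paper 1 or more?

# with exactly i fixed is C(8,i)·!(8-i); sum over i=1..8:
  i=1: C(8,1)·!7 = 8·1854 = 14832
  i=2: C(8,2)·!6 = 28·265 = 7420
  i=3: C(8,3)·!5 = 56·44 = 2464
  i=4: C(8,4)·!4 = 70·9 = 630
  i=5: C(8,5)·!3 = 56·2 = 112
  i=6: C(8,6)·!2 = 28·1 = 28
  i=7: C(8,7)·!1 = 8·0 = 0
  i=8: C(8,8)·!0 = 1·1 = 1
Total = 25487.

25487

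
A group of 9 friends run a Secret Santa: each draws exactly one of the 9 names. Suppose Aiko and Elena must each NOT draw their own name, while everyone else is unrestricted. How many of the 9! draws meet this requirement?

287280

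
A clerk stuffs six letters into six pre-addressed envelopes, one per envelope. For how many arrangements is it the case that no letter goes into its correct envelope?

265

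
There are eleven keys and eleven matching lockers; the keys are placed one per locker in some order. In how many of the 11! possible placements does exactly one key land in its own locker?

Pick the single fixed position: C(11,1) = 11 ways.
The other 10 form a derangement: !10 = 1334961.
Total: 11 × 1334961 = 14684571.

14684571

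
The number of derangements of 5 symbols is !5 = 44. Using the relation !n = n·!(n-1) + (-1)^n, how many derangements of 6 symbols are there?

265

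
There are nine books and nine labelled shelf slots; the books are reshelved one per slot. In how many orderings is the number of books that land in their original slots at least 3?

29143

# with exactly i fixed is C(9,i)·!(9-i); sum over i=3..9:
  i=3: C(9,3)·!6 = 84·265 = 22260
  i=4: C(9,4)·!5 = 126·44 = 5544
  i=5: C(9,5)·!4 = 126·9 = 1134
  i=6: C(9,6)·!3 = 84·2 = 168
  i=7: C(9,7)·!2 = 36·1 = 36
  i=8: C(9,8)·!1 = 9·0 = 0
  i=9: C(9,9)·!0 = 1·1 = 1
Total = 29143.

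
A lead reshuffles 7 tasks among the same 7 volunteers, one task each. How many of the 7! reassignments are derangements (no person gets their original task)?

Use !n = n·!(n-1) + (-1)^n.
!7 = 7·265 - 1 = 1854

1854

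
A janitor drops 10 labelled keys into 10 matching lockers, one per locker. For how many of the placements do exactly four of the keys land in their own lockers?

Choose which 4 of the 10 are fixed: C(10,4) = 210.
The other 6 form a derangement: !6 = 265.
Total: 210 × 265 = 55650.

55650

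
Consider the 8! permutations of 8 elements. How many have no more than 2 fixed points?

37085

# with exactly i fixed is C(8,i)·!(8-i); sum over i=0..2:
  i=0: C(8,0)·!8 = 1·14833 = 14833
  i=1: C(8,1)·!7 = 8·1854 = 14832
  i=2: C(8,2)·!6 = 28·265 = 7420
Total = 37085.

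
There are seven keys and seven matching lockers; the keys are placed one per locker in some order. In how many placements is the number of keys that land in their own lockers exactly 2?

924

Pick the 2 fixed positions: C(7,2) = 21 ways.
The remaining 5 must be deranged: !5 = 44.
Total: 21 × 44 = 924.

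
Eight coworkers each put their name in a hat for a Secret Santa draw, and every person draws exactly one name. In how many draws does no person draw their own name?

By inclusion-exclusion, !8 = Σ (-1)^k · 8!/k! for k=0..8
= 8! - 8!/1! + 8!/2! - 8!/3! + 8!/4! - 8!/5! + 8!/6! - 8!/7! + 8!/8!
= 40320 - 40320 + 20160 - 6720 + 1680 - 336 + 56 - 8 + 1
= 14833

14833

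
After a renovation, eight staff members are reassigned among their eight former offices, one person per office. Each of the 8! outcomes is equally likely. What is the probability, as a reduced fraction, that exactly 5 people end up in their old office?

1/360

Favorable outcomes: C(8,5)·!3 = 56·2 = 112.
Total outcomes: 8! = 40320.
Probability = 112/40320 = 1/360.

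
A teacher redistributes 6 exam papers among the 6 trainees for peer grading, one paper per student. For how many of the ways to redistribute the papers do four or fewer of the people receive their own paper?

719

Sum C(6,i)·!(6-i) for i = 0..4:
  i=0: C(6,0)·!6 = 1·265 = 265
  i=1: C(6,1)·!5 = 6·44 = 264
  i=2: C(6,2)·!4 = 15·9 = 135
  i=3: C(6,3)·!3 = 20·2 = 40
  i=4: C(6,4)·!2 = 15·1 = 15
Total = 719.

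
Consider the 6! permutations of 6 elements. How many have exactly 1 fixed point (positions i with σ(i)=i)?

264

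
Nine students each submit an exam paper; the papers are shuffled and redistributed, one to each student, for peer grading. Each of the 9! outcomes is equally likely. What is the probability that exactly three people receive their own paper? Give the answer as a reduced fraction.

53/864

Favorable outcomes: C(9,3)·!6 = 84·265 = 22260.
Total outcomes: 9! = 362880.
Probability = 22260/362880 = 53/864.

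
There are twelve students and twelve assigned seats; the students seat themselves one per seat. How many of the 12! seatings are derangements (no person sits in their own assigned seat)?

By inclusion-exclusion, !12 = Σ (-1)^k · 12!/k! for k=0..12
= 12! - 12!/1! + 12!/2! - 12!/3! + 12!/4! - 12!/5! + 12!/6! - 12!/7! + 12!/8! - 12!/9! + 12!/10! - 12!/11! + 12!/12!
= 479001600 - 479001600 + 239500800 - 79833600 + 19958400 - 3991680 + 665280 - 95040 + 11880 - 1320 + 132 - 12 + 1
= 176214841

176214841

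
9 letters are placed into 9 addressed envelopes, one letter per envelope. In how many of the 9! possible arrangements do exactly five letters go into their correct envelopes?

1134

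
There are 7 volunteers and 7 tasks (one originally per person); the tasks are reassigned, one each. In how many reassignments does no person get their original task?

By inclusion-exclusion, !7 = Σ (-1)^k · 7!/k! for k=0..7
= 7! - 7!/1! + 7!/2! - 7!/3! + 7!/4! - 7!/5! + 7!/6! - 7!/7!
= 5040 - 5040 + 2520 - 840 + 210 - 42 + 7 - 1
= 1854

1854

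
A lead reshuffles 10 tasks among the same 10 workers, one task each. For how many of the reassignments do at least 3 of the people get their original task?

291394

Sum C(10,i)·!(10-i) for i = 3..10:
  i=3: C(10,3)·!7 = 120·1854 = 222480
  i=4: C(10,4)·!6 = 210·265 = 55650
  i=5: C(10,5)·!5 = 252·44 = 11088
  i=6: C(10,6)·!4 = 210·9 = 1890
  i=7: C(10,7)·!3 = 120·2 = 240
  i=8: C(10,8)·!2 = 45·1 = 45
  i=9: C(10,9)·!1 = 10·0 = 0
  i=10: C(10,10)·!0 = 1·1 = 1
Total = 291394.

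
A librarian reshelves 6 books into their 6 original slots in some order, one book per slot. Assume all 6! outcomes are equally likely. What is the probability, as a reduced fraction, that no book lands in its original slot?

Favorable outcomes: !6 = 265.
Total outcomes: 6! = 720.
Probability = 265/720 = 53/144.

53/144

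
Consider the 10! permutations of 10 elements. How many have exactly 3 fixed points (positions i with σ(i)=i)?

Pick the 3 fixed positions: C(10,3) = 120 ways.
The remaining 7 must be deranged: !7 = 1854.
Total: 120 × 1854 = 222480.

222480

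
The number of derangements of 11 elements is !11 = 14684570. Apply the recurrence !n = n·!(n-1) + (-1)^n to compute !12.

176214841

!12 = 12·14684570 + 1 = 176214841.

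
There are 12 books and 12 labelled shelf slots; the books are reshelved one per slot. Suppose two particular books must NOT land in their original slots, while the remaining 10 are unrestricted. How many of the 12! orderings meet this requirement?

402796800

Inclusion-exclusion on the 2 forbidden self-matches:
Σ_{j=0}^{2} (-1)^j C(2,j)(12-j)!
= C(2,0)·12! - C(2,1)·11! + C(2,2)·10!
= 479001600 - 79833600 + 3628800
= 402796800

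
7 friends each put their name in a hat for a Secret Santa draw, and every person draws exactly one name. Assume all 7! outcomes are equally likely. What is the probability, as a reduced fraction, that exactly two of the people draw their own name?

11/60

Favorable outcomes: C(7,2)·!5 = 21·44 = 924.
Total outcomes: 7! = 5040.
Probability = 924/5040 = 11/60.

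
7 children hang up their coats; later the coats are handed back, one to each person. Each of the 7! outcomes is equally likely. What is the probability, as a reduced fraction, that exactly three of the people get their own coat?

Favorable outcomes: C(7,3)·!4 = 35·9 = 315.
Total outcomes: 7! = 5040.
Probability = 315/5040 = 1/16.

1/16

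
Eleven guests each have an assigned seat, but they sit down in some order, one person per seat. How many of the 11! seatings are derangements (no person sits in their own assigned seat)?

14684570

!11 is the nearest integer to 11!/e.
11! = 39916800, and 39916800/e ≈ 14684570.08, so !11 = 14684570.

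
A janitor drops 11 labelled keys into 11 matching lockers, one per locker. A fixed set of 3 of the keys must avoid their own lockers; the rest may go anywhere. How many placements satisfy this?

30078720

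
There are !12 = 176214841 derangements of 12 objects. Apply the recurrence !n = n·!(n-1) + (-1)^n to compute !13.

2290792932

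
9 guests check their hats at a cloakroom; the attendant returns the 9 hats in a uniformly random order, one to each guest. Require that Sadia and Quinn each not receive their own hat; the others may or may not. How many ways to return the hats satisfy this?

287280

Let A_j be the event that the j-th constrained one is fixed. By inclusion-exclusion over the 2 events:
Σ_{j=0}^{2} (-1)^j C(2,j)(9-j)!
= C(2,0)·9! - C(2,1)·8! + C(2,2)·7!
= 362880 - 80640 + 5040
= 287280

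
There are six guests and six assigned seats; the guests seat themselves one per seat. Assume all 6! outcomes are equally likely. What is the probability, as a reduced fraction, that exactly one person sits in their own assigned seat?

Favorable outcomes: C(6,1)·!5 = 6·44 = 264.
Total outcomes: 6! = 720.
Probability = 264/720 = 11/30.

11/30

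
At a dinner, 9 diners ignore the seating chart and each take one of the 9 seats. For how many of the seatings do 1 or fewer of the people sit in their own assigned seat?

266993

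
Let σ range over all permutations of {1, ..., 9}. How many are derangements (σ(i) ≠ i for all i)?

133496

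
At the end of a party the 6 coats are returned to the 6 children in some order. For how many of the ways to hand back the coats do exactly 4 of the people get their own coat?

Pick the 4 fixed positions: C(6,4) = 15 ways.
The other 2 form a derangement: !2 = 1.
Total: 15 × 1 = 15.

15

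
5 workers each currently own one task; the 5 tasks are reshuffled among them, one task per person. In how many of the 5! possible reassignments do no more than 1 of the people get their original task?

89

Sum C(5,i)·!(5-i) for i = 0..1:
  i=0: C(5,0)·!5 = 1·44 = 44
  i=1: C(5,1)·!4 = 5·9 = 45
Total = 89.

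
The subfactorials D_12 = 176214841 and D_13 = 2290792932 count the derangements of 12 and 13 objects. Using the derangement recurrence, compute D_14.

32071101049

D_14 = (14-1)·(D_13 + D_12) = 13·(2290792932 + 176214841) = 13·2467007773 = 32071101049.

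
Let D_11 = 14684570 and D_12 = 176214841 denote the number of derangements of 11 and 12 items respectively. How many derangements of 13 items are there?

D_13 = (13-1)·(D_12 + D_11) = 12·(176214841 + 14684570) = 12·190899411 = 2290792932.

2290792932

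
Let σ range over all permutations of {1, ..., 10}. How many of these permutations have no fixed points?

The number of derangements of 10 is !10 = Σ_{k=0}^{10} (-1)^k·10!/k!
= 10! - 10!/1! + 10!/2! - 10!/3! + 10!/4! - 10!/5! + 10!/6! - 10!/7! + 10!/8! - 10!/9! + 10!/10!
= 3628800 - 3628800 + 1814400 - 604800 + 151200 - 30240 + 5040 - 720 + 90 - 10 + 1
= 1334961

1334961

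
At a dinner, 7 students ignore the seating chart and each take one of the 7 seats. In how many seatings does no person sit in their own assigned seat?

1854

The subfactorial !7 = [7!/e] (nearest integer).
7! = 5040, and 5040/e ≈ 1854.11, so !7 = 1854.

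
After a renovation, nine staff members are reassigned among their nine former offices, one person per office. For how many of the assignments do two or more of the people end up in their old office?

95887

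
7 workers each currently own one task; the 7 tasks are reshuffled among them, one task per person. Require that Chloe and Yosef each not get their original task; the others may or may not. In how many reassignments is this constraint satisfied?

Inclusion-exclusion on the 2 forbidden self-matches:
Σ_{j=0}^{2} (-1)^j C(2,j)(7-j)!
= C(2,0)·7! - C(2,1)·6! + C(2,2)·5!
= 5040 - 1440 + 120
= 3720

3720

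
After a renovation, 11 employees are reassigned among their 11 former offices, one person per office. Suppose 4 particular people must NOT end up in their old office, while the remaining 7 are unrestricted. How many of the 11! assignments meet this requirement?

27422640

Inclusion-exclusion on the 4 forbidden self-matches:
Σ_{j=0}^{4} (-1)^j C(4,j)(11-j)!
= C(4,0)·11! - C(4,1)·10! + C(4,2)·9! - C(4,3)·8! + C(4,4)·7!
= 39916800 - 14515200 + 2177280 - 161280 + 5040
= 27422640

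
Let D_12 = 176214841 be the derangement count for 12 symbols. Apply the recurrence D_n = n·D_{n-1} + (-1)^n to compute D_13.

2290792932

D_13 = 13·176214841 - 1 = 2290792932.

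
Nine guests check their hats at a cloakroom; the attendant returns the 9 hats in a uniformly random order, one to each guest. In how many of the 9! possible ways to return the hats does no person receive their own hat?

Use !n = (n-1)(!(n-1) + !(n-2)).
!9 = 8·(14833 + 1854) = 8·16687 = 133496

133496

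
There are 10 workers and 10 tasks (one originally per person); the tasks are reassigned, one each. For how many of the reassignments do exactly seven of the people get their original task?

240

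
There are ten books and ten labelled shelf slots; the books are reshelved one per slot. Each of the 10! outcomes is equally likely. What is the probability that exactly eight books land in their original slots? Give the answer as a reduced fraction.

1/80640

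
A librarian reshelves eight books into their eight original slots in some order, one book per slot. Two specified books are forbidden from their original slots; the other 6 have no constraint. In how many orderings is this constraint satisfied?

30960

Inclusion-exclusion on the 2 forbidden self-matches:
Σ_{j=0}^{2} (-1)^j C(2,j)(8-j)!
= C(2,0)·8! - C(2,1)·7! + C(2,2)·6!
= 40320 - 10080 + 720
= 30960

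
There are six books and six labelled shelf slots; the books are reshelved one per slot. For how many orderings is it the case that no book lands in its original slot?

265

The number of derangements of 6 is !6 = Σ_{k=0}^{6} (-1)^k·6!/k!
= 6! - 6!/1! + 6!/2! - 6!/3! + 6!/4! - 6!/5! + 6!/6!
= 720 - 720 + 360 - 120 + 30 - 6 + 1
= 265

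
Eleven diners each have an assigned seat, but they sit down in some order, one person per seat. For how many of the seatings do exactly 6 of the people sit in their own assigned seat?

20328

Choose which 6 of the 11 are fixed: C(11,6) = 462.
The remaining 5 must be deranged: !5 = 44.
Total: 462 × 44 = 20328.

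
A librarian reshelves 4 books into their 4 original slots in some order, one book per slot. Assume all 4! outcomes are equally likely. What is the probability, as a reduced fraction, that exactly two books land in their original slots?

1/4

Favorable outcomes: C(4,2)·!2 = 6·1 = 6.
Total outcomes: 4! = 24.
Probability = 6/24 = 1/4.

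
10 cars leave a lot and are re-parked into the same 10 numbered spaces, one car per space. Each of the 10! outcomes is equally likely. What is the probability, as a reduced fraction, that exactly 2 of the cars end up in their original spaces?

2119/11520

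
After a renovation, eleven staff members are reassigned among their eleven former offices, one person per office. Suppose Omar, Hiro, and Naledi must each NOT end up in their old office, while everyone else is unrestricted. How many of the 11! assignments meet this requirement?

30078720

Let A_j be the event that the j-th constrained one is fixed. By inclusion-exclusion over the 3 events:
Σ_{j=0}^{3} (-1)^j C(3,j)(11-j)!
= C(3,0)·11! - C(3,1)·10! + C(3,2)·9! - C(3,3)·8!
= 39916800 - 10886400 + 1088640 - 40320
= 30078720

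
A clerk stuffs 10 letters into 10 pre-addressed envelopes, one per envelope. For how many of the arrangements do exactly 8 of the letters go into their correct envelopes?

45

Choose which 8 of the 10 are fixed: C(10,8) = 45.
The other 2 form a derangement: !2 = 1.
Total: 45 × 1 = 45.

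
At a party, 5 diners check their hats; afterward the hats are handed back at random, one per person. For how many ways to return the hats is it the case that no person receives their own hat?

44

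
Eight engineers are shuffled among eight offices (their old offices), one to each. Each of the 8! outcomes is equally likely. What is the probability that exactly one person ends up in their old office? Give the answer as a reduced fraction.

Favorable outcomes: C(8,1)·!7 = 8·1854 = 14832.
Total outcomes: 8! = 40320.
Probability = 14832/40320 = 103/280.

103/280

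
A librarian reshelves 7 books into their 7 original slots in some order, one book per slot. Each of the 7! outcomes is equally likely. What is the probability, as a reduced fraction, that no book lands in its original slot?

Favorable outcomes: !7 = 1854.
Total outcomes: 7! = 5040.
Probability = 1854/5040 = 103/280.

103/280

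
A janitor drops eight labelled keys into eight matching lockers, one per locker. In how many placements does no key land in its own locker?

14833

!8 is the nearest integer to 8!/e.
8! = 40320, and 40320/e ≈ 14832.90, so !8 = 14833.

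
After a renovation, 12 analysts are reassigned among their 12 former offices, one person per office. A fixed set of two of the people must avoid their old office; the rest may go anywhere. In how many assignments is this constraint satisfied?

Let A_j be the event that the j-th constrained one is fixed. By inclusion-exclusion over the 2 events:
Σ_{j=0}^{2} (-1)^j C(2,j)(12-j)!
= C(2,0)·12! - C(2,1)·11! + C(2,2)·10!
= 479001600 - 79833600 + 3628800
= 402796800

402796800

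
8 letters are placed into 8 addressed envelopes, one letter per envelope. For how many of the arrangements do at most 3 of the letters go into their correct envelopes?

39549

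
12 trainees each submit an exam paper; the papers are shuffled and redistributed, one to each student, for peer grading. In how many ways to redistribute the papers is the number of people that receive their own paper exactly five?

1468368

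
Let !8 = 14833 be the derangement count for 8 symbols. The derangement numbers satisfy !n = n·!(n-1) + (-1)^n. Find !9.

!9 = 9·14833 - 1 = 133496.

133496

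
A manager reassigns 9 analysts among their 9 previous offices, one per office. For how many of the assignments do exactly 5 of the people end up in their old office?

1134

Pick the 5 fixed positions: C(9,5) = 126 ways.
The remaining 4 must be deranged: !4 = 9.
Total: 126 × 9 = 1134.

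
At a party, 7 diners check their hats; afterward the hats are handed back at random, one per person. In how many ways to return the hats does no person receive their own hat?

By inclusion-exclusion, !7 = Σ (-1)^k · 7!/k! for k=0..7
= 7! - 7!/1! + 7!/2! - 7!/3! + 7!/4! - 7!/5! + 7!/6! - 7!/7!
= 5040 - 5040 + 2520 - 840 + 210 - 42 + 7 - 1
= 1854

1854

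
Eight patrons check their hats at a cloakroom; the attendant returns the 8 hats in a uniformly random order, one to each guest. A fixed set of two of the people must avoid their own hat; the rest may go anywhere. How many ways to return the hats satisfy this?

30960

Let A_j be the event that the j-th constrained one is fixed. By inclusion-exclusion over the 2 events:
Σ_{j=0}^{2} (-1)^j C(2,j)(8-j)!
= C(2,0)·8! - C(2,1)·7! + C(2,2)·6!
= 40320 - 10080 + 720
= 30960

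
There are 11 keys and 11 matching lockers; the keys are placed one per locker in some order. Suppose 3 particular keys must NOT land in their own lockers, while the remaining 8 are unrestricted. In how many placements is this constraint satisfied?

30078720

Inclusion-exclusion on the 3 forbidden self-matches:
Σ_{j=0}^{3} (-1)^j C(3,j)(11-j)!
= C(3,0)·11! - C(3,1)·10! + C(3,2)·9! - C(3,3)·8!
= 39916800 - 10886400 + 1088640 - 40320
= 30078720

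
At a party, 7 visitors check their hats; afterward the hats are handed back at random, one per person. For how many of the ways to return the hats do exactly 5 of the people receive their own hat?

21

Choose which 5 of the 7 are fixed: C(7,5) = 21.
The other 2 form a derangement: !2 = 1.
Total: 21 × 1 = 21.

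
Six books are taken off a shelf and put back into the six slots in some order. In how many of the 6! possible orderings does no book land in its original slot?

265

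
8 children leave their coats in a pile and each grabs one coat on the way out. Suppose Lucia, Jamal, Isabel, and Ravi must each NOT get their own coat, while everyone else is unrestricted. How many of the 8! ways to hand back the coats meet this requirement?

24024

Inclusion-exclusion on the 4 forbidden self-matches:
Σ_{j=0}^{4} (-1)^j C(4,j)(8-j)!
= C(4,0)·8! - C(4,1)·7! + C(4,2)·6! - C(4,3)·5! + C(4,4)·4!
= 40320 - 20160 + 4320 - 480 + 24
= 24024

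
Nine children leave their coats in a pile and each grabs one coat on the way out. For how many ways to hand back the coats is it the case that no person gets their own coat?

133496

Use !n = (n-1)(!(n-1) + !(n-2)).
!9 = 8·(14833 + 1854) = 8·16687 = 133496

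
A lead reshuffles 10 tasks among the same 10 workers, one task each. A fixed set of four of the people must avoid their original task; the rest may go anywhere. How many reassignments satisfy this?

Inclusion-exclusion on the 4 forbidden self-matches:
Σ_{j=0}^{4} (-1)^j C(4,j)(10-j)!
= C(4,0)·10! - C(4,1)·9! + C(4,2)·8! - C(4,3)·7! + C(4,4)·6!
= 3628800 - 1451520 + 241920 - 20160 + 720
= 2399760

2399760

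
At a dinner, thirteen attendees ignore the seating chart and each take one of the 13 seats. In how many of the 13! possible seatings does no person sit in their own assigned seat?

The number of derangements of 13 is !13 = Σ_{k=0}^{13} (-1)^k·13!/k!
= 13! - 13!/1! + 13!/2! - 13!/3! + 13!/4! - 13!/5! + 13!/6! - 13!/7! + 13!/8! - 13!/9! + 13!/10! - 13!/11! + 13!/12! - 13!/13!
= 6227020800 - 6227020800 + 3113510400 - 1037836800 + 259459200 - 51891840 + 8648640 - 1235520 + 154440 - 17160 + 1716 - 156 + 13 - 1
= 2290792932

2290792932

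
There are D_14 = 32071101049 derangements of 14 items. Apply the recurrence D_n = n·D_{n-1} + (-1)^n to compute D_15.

D_15 = 15·32071101049 - 1 = 481066515734.

481066515734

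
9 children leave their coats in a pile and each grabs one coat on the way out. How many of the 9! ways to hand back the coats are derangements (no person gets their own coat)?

Recurrence: !9 = 9·!8 + (-1)^9.
!9 = 9·14833 - 1 = 133496

133496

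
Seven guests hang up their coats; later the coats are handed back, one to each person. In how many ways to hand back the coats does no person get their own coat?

By inclusion-exclusion, !7 = Σ (-1)^k · 7!/k! for k=0..7
= 7! - 7!/1! + 7!/2! - 7!/3! + 7!/4! - 7!/5! + 7!/6! - 7!/7!
= 5040 - 5040 + 2520 - 840 + 210 - 42 + 7 - 1
= 1854

1854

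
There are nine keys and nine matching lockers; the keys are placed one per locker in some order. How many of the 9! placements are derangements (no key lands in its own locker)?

The number of derangements of 9 is !9 = Σ_{k=0}^{9} (-1)^k·9!/k!
= 9! - 9!/1! + 9!/2! - 9!/3! + 9!/4! - 9!/5! + 9!/6! - 9!/7! + 9!/8! - 9!/9!
= 362880 - 362880 + 181440 - 60480 + 15120 - 3024 + 504 - 72 + 9 - 1
= 133496

133496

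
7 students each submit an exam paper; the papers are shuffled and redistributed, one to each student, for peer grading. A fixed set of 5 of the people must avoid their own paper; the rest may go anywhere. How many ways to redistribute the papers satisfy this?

Inclusion-exclusion on the 5 forbidden self-matches:
Σ_{j=0}^{5} (-1)^j C(5,j)(7-j)!
= C(5,0)·7! - C(5,1)·6! + C(5,2)·5! - C(5,3)·4! + C(5,4)·3! - C(5,5)·2!
= 5040 - 3600 + 1200 - 240 + 30 - 2
= 2428

2428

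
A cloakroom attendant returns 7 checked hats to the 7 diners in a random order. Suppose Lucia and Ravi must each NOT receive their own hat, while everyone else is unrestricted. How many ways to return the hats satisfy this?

3720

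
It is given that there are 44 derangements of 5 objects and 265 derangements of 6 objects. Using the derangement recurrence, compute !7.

!7 = (7-1)·(!6 + !5) = 6·(265 + 44) = 6·309 = 1854.

1854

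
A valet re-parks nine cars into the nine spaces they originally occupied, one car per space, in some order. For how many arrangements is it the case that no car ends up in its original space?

133496

By inclusion-exclusion, !9 = Σ (-1)^k · 9!/k! for k=0..9
= 9! - 9!/1! + 9!/2! - 9!/3! + 9!/4! - 9!/5! + 9!/6! - 9!/7! + 9!/8! - 9!/9!
= 362880 - 362880 + 181440 - 60480 + 15120 - 3024 + 504 - 72 + 9 - 1
= 133496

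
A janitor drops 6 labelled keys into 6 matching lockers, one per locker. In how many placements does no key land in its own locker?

265

!6 = 6! · Σ_{k=0}^{6} (-1)^k/k!
= 6! - 6!/1! + 6!/2! - 6!/3! + 6!/4! - 6!/5! + 6!/6!
= 720 - 720 + 360 - 120 + 30 - 6 + 1
= 265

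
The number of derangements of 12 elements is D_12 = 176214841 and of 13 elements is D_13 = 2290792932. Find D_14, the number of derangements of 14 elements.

32071101049

D_14 = (14-1)·(D_13 + D_12) = 13·(2290792932 + 176214841) = 13·2467007773 = 32071101049.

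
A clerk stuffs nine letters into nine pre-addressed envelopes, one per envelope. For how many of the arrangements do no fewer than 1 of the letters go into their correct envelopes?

Sum C(9,i)·!(9-i) for i = 1..9:
  i=1: C(9,1)·!8 = 9·14833 = 133497
  i=2: C(9,2)·!7 = 36·1854 = 66744
  i=3: C(9,3)·!6 = 84·265 = 22260
  i=4: C(9,4)·!5 = 126·44 = 5544
  i=5: C(9,5)·!4 = 126·9 = 1134
  i=6: C(9,6)·!3 = 84·2 = 168
  i=7: C(9,7)·!2 = 36·1 = 36
  i=8: C(9,8)·!1 = 9·0 = 0
  i=9: C(9,9)·!0 = 1·1 = 1
Total = 229384.

229384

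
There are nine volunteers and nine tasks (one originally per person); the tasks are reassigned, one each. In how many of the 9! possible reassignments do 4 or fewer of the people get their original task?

361541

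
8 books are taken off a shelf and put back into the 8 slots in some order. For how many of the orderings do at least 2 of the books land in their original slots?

10655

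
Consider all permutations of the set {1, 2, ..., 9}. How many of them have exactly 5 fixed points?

1134

Choose which 5 of the 9 are fixed: C(9,5) = 126.
The other 4 form a derangement: !4 = 9.
Total: 126 × 9 = 1134.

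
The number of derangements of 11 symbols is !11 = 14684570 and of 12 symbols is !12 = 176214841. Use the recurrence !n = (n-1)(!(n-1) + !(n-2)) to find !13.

!13 = (13-1)·(!12 + !11) = 12·(176214841 + 14684570) = 12·190899411 = 2290792932.

2290792932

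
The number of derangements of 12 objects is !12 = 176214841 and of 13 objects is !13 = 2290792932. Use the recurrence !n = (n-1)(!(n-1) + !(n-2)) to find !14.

32071101049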